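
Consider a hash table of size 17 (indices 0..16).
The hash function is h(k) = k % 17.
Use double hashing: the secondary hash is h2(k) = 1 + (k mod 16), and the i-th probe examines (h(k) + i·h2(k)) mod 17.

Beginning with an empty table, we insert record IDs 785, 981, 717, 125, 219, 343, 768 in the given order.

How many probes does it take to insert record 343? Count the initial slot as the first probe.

Insert 785: h=3, slot 3 empty → index 3.
Insert 981: h=12, slot 12 empty → index 12.
Insert 717: h=3, h2=14, slot 3 occupied → index 0.
Insert 125: h=6, slot 6 empty → index 6.
Insert 219: h=15, slot 15 empty → index 15.
Insert 343: h=3, h2=8, slot 3 occupied → index 11.
Insert 768: h=3, h2=1, slot 3 occupied → index 4.
Table: [717, _, _, 785, 768, _, 125, _, _, _, _, 343, 981, _, _, 219, _]

2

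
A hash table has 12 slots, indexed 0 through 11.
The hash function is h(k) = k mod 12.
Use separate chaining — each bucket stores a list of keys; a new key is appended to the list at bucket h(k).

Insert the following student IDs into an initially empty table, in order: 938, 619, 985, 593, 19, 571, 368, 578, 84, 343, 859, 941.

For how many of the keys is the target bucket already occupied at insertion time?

Insert 938: h=2, bucket 2 empty → new chain.
Insert 619: h=7, bucket 7 empty → new chain.
Insert 985: h=1, bucket 1 empty → new chain.
Insert 593: h=5, bucket 5 empty → new chain.
Insert 19: h=7, bucket 7 nonempty → append to chain.
Insert 571: h=7, bucket 7 nonempty → append to chain.
Insert 368: h=8, bucket 8 empty → new chain.
Insert 578: h=2, bucket 2 nonempty → append to chain.
Insert 84: h=0, bucket 0 empty → new chain.
Insert 343: h=7, bucket 7 nonempty → append to chain.
Insert 859: h=7, bucket 7 nonempty → append to chain.
Insert 941: h=5, bucket 5 nonempty → append to chain.
Final buckets:
0: 84
1: 985
2: 938 -> 578
3: -
4: -
5: 593 -> 941
6: -
7: 619 -> 19 -> 571 -> 343 -> 859
8: 368
9: -
10: -
11: -

6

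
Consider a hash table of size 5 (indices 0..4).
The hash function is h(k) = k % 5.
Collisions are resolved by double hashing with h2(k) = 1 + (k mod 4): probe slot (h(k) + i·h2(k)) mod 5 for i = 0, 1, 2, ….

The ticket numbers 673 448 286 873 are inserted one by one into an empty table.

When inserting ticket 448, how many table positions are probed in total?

673: h=3 -> slot 3
448: h=3, h2=1, probe 3,4 -> slot 4
286: h=1 -> slot 1
873: h=3, h2=2, probe 3,0 -> slot 0
Table: [873, 286, ∅, 673, 448]

2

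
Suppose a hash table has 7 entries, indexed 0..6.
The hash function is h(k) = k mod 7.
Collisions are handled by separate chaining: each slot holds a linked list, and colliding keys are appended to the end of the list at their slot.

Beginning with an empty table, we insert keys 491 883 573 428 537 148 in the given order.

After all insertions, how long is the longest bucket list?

Insert 491: h=1, bucket 1 empty → new chain.
Insert 883: h=1, bucket 1 nonempty → append to chain.
Insert 573: h=6, bucket 6 empty → new chain.
Insert 428: h=1, bucket 1 nonempty → append to chain.
Insert 537: h=5, bucket 5 empty → new chain.
Insert 148: h=1, bucket 1 nonempty → append to chain.
Final buckets:
0: _
1: 491 -> 883 -> 428 -> 148
2: _
3: _
4: _
5: 537
6: 573

4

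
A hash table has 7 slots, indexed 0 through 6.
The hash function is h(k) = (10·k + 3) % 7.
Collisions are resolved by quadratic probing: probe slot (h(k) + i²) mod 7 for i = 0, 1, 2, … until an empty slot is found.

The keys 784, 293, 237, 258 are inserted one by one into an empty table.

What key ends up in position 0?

784: h=3 => slot 3
293: h=0 => slot 0
237: h=0, probe 0,1 => slot 1
258: h=0, probe 0,1,4 => slot 4
Table: [293, 237, ., 784, 258, ., .]

293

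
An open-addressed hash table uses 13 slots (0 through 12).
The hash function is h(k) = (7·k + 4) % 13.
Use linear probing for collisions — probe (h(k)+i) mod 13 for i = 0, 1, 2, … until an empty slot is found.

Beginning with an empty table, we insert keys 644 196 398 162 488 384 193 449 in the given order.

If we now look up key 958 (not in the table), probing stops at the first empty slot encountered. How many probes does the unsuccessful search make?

644: h=1 → slot 1
196: h=11 → slot 11
398: h=8 → slot 8
162: h=7 → slot 7
488: h=1, probe 1,2 → slot 2
384: h=1, probe 1,2,3 → slot 3
193: h=3, probe 3,4 → slot 4
449: h=1, probe 1,2,3,4,5 → slot 5
Table: [—, 644, 488, 384, 193, 449, —, 162, 398, —, —, 196, —]
Lookup 958: h=2, probe 2,3,4,5,6 → slot 6 empty, not found.

5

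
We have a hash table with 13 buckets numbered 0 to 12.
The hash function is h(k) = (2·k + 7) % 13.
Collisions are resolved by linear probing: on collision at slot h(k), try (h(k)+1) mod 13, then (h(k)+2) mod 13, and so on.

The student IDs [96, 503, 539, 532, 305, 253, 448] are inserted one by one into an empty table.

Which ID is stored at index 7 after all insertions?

96 hashes to 4; slot 4 is free -> place at 4.
503 hashes to 12; slot 12 is free -> place at 12.
539 hashes to 6; slot 6 is free -> place at 6.
532 hashes to 5; slot 5 is free -> place at 5.
305 hashes to 6; 6 taken -> place at 7.
253 hashes to 6; 6,7 taken -> place at 8.
448 hashes to 6; 6,7,8 taken -> place at 9.
Table: [_, _, _, _, 96, 532, 539, 305, 253, 448, _, _, 503]

305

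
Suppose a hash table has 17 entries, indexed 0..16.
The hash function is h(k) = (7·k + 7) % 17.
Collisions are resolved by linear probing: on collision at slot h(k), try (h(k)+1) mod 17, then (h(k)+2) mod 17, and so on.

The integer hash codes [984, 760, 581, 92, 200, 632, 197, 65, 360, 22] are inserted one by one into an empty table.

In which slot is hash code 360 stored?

984: h=10 -> slot 10
760: h=6 -> slot 6
581: h=11 -> slot 11
92: h=5 -> slot 5
200: h=13 -> slot 13
632: h=11, probe 11,12 -> slot 12
197: h=9 -> slot 9
65: h=3 -> slot 3
360: h=11, probe 11,12,13,14 -> slot 14
22: h=8 -> slot 8
Table: [-, -, -, 65, -, 92, 760, -, 22, 197, 984, 581, 632, 200, 360, -, -]

14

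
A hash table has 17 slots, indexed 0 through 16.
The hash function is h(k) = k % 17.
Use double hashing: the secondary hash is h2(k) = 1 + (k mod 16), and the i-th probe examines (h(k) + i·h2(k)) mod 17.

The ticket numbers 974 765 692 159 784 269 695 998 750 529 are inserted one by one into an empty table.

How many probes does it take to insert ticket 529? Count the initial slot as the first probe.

Insert 974: h=5, slot 5 empty => index 5.
Insert 765: h=0, slot 0 empty => index 0.
Insert 692: h=12, slot 12 empty => index 12.
Insert 159: h=6, slot 6 empty => index 6.
Insert 784: h=2, slot 2 empty => index 2.
Insert 269: h=14, slot 14 empty => index 14.
Insert 695: h=15, slot 15 empty => index 15.
Insert 998: h=12, h2=7, slots 12,2 occupied => index 9.
Insert 750: h=2, h2=15, slots 2,0,15 occupied => index 13.
Insert 529: h=2, h2=2, slot 2 occupied => index 4.
Table: [765, _, 784, _, 529, 974, 159, _, _, 998, _, _, 692, 750, 269, 695, _]

2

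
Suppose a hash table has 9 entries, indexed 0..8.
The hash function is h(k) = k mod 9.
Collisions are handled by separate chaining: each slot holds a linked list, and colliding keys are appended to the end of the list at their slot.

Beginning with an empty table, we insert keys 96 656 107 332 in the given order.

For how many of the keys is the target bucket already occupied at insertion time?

2

Insert 96: h=6, bucket 6 empty → new chain.
Insert 656: h=8, bucket 8 empty → new chain.
Insert 107: h=8, bucket 8 nonempty → append to chain.
Insert 332: h=8, bucket 8 nonempty → append to chain.
Final buckets:
0: .
1: .
2: .
3: .
4: .
5: .
6: 96
7: .
8: 656 -> 107 -> 332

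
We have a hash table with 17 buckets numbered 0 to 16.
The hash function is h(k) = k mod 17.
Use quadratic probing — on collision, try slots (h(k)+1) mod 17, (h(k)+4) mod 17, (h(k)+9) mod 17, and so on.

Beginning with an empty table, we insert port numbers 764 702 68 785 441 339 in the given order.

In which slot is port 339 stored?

15

Insert 764: h=16, slot 16 empty -> index 16.
Insert 702: h=5, slot 5 empty -> index 5.
Insert 68: h=0, slot 0 empty -> index 0.
Insert 785: h=3, slot 3 empty -> index 3.
Insert 441: h=16, slots 16,0,3 occupied -> index 8.
Insert 339: h=16, slots 16,0,3,8 occupied -> index 15.
Table: [68, —, —, 785, —, 702, —, —, 441, —, —, —, —, —, —, 339, 764]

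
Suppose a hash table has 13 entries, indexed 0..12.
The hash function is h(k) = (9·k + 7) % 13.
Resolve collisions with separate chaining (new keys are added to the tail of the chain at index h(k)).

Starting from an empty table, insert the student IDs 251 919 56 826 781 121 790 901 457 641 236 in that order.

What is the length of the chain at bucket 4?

251 → bucket 4
919 → bucket 10
56 → bucket 4 (collision)
826 → bucket 5
781 → bucket 3
121 → bucket 4 (collision)
790 → bucket 6
901 → bucket 4 (collision)
457 → bucket 12
641 → bucket 4 (collision)
236 → bucket 12 (collision)
Final buckets:
0: ∅
1: ∅
2: ∅
3: 781
4: 251 -> 56 -> 121 -> 901 -> 641
5: 826
6: 790
7: ∅
8: ∅
9: ∅
10: 919
11: ∅
12: 457 -> 236

5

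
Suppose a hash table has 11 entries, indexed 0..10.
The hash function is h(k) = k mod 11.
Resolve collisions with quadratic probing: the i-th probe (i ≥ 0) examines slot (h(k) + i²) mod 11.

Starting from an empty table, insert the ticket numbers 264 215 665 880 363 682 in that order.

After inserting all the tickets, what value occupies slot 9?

682

Insert 264: h=0, slot 0 empty -> index 0.
Insert 215: h=6, slot 6 empty -> index 6.
Insert 665: h=5, slot 5 empty -> index 5.
Insert 880: h=0, slot 0 occupied -> index 1.
Insert 363: h=0, slots 0,1 occupied -> index 4.
Insert 682: h=0, slots 0,1,4 occupied -> index 9.
Table: [264, 880, _, _, 363, 665, 215, _, _, 682, _]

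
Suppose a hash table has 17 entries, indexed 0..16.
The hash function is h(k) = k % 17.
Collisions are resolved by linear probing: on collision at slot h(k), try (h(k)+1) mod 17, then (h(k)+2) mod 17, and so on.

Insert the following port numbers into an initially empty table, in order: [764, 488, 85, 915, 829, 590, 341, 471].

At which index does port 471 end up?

764: h=16 -> slot 16
488: h=12 -> slot 12
85: h=0 -> slot 0
915: h=14 -> slot 14
829: h=13 -> slot 13
590: h=12, probe 12,13,14,15 -> slot 15
341: h=1 -> slot 1
471: h=12, probe 12,13,14,15,16,0,1,2 -> slot 2
Table: [85, 341, 471, -, -, -, -, -, -, -, -, -, 488, 829, 915, 590, 764]

2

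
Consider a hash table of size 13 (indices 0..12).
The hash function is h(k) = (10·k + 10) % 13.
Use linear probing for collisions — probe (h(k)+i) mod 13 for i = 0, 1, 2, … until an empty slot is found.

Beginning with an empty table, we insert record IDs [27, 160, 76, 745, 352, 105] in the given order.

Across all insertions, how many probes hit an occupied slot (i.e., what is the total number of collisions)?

4

27: h=7 → slot 7
160: h=11 → slot 11
76: h=3 → slot 3
745: h=11, probe 11,12 → slot 12
352: h=7, probe 7,8 → slot 8
105: h=7, probe 7,8,9 → slot 9
Table: [-, -, -, 76, -, -, -, 27, 352, 105, -, 160, 745]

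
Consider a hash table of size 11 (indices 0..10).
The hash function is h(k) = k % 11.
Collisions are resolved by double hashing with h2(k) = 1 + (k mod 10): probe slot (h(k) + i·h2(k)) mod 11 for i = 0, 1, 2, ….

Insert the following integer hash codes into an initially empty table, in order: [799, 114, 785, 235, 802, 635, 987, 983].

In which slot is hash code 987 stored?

1

Insert 799: h=7, slot 7 empty => index 7.
Insert 114: h=4, slot 4 empty => index 4.
Insert 785: h=4, h2=6, slot 4 occupied => index 10.
Insert 235: h=4, h2=6, slots 4,10 occupied => index 5.
Insert 802: h=10, h2=3, slot 10 occupied => index 2.
Insert 635: h=8, slot 8 empty => index 8.
Insert 987: h=8, h2=8, slots 8,5,2,10,7,4 occupied => index 1.
Insert 983: h=4, h2=4, slots 4,8,1,5 occupied => index 9.
Table: [_, 987, 802, _, 114, 235, _, 799, 635, 983, 785]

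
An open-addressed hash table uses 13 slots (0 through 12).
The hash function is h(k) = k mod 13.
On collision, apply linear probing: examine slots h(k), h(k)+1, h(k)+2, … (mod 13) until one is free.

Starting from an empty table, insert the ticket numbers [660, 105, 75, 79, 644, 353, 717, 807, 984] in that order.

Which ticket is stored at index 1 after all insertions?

660: h=10 => slot 10
105: h=1 => slot 1
75: h=10, probe 10,11 => slot 11
79: h=1, probe 1,2 => slot 2
644: h=7 => slot 7
353: h=2, probe 2,3 => slot 3
717: h=2, probe 2,3,4 => slot 4
807: h=1, probe 1,2,3,4,5 => slot 5
984: h=9 => slot 9
Table: [∅, 105, 79, 353, 717, 807, ∅, 644, ∅, 984, 660, 75, ∅]

105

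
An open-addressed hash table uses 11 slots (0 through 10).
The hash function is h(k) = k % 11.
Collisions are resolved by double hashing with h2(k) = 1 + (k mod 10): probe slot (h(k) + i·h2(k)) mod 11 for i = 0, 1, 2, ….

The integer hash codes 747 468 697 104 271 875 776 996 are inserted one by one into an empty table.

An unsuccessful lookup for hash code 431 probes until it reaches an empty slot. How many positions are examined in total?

Insert 747: h=10, slot 10 empty => index 10.
Insert 468: h=6, slot 6 empty => index 6.
Insert 697: h=4, slot 4 empty => index 4.
Insert 104: h=5, slot 5 empty => index 5.
Insert 271: h=7, slot 7 empty => index 7.
Insert 875: h=6, h2=6, slot 6 occupied => index 1.
Insert 776: h=6, h2=7, slot 6 occupied => index 2.
Insert 996: h=6, h2=7, slots 6,2 occupied => index 9.
Table: [—, 875, 776, —, 697, 104, 468, 271, —, 996, 747]
Lookup 431: h=2, h2=2, probe 2,4,6,8 → slot 8 empty, not found.

4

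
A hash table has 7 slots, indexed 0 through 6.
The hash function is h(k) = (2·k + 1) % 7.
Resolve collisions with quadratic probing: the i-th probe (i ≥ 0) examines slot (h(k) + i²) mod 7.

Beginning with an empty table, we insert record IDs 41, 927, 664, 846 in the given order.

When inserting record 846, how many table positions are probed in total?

4

41 hashes to 6; slot 6 is free => place at 6.
927 hashes to 0; slot 0 is free => place at 0.
664 hashes to 6; 6,0 taken => place at 3.
846 hashes to 6; 6,0,3 taken => place at 1.
Table: [927, 846, ., 664, ., ., 41]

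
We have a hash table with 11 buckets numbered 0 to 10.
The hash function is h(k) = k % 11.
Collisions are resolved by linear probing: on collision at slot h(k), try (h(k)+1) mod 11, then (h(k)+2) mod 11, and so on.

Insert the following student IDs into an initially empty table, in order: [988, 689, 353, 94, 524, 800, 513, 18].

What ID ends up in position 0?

513

Insert 988: h=9, slot 9 empty => index 9.
Insert 689: h=7, slot 7 empty => index 7.
Insert 353: h=1, slot 1 empty => index 1.
Insert 94: h=6, slot 6 empty => index 6.
Insert 524: h=7, slot 7 occupied => index 8.
Insert 800: h=8, slots 8,9 occupied => index 10.
Insert 513: h=7, slots 7,8,9,10 occupied => index 0.
Insert 18: h=7, slots 7,8,9,10,0,1 occupied => index 2.
Table: [513, 353, 18, -, -, -, 94, 689, 524, 988, 800]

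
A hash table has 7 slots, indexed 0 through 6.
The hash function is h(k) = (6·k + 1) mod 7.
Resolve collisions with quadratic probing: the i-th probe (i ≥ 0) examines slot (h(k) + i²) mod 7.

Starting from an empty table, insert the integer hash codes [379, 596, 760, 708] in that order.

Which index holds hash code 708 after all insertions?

2

379 hashes to 0; slot 0 is free → place at 0.
596 hashes to 0; 0 taken → place at 1.
760 hashes to 4; slot 4 is free → place at 4.
708 hashes to 0; 0,1,4 taken → place at 2.
Table: [379, 596, 708, —, 760, —, —]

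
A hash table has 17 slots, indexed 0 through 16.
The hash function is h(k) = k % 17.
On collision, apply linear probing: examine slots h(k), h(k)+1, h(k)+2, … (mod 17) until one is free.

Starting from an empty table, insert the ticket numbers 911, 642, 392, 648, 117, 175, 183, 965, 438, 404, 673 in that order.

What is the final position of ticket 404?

911: h=10 -> slot 10
642: h=13 -> slot 13
392: h=1 -> slot 1
648: h=2 -> slot 2
117: h=15 -> slot 15
175: h=5 -> slot 5
183: h=13, probe 13,14 -> slot 14
965: h=13, probe 13,14,15,16 -> slot 16
438: h=13, probe 13,14,15,16,0 -> slot 0
404: h=13, probe 13,14,15,16,0,1,2,3 -> slot 3
673: h=10, probe 10,11 -> slot 11
Table: [438, 392, 648, 404, -, 175, -, -, -, -, 911, 673, -, 642, 183, 117, 965]

3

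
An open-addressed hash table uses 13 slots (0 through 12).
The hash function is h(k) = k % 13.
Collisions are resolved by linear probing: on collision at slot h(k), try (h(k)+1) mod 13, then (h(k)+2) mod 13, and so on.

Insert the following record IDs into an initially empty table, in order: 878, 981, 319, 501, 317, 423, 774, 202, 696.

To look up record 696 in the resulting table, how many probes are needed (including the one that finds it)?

878 hashes to 7; slot 7 is free -> place at 7.
981 hashes to 6; slot 6 is free -> place at 6.
319 hashes to 7; 7 taken -> place at 8.
501 hashes to 7; 7,8 taken -> place at 9.
317 hashes to 5; slot 5 is free -> place at 5.
423 hashes to 7; 7,8,9 taken -> place at 10.
774 hashes to 7; 7,8,9,10 taken -> place at 11.
202 hashes to 7; 7,8,9,10,11 taken -> place at 12.
696 hashes to 7; 7,8,9,10,11,12 taken -> place at 0.
Table: [696, -, -, -, -, 317, 981, 878, 319, 501, 423, 774, 202]
Lookup 696: h=7, probe 7,8,9,10,11,12,0 → found at 0.

7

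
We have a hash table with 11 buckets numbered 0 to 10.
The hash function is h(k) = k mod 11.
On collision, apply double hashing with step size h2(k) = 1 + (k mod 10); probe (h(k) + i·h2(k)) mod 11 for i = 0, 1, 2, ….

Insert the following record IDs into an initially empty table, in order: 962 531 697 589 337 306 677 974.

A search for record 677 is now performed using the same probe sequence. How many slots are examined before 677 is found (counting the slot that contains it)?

Insert 962: h=5, slot 5 empty => index 5.
Insert 531: h=3, slot 3 empty => index 3.
Insert 697: h=4, slot 4 empty => index 4.
Insert 589: h=6, slot 6 empty => index 6.
Insert 337: h=7, slot 7 empty => index 7.
Insert 306: h=9, slot 9 empty => index 9.
Insert 677: h=6, h2=8, slots 6,3 occupied => index 0.
Insert 974: h=6, h2=5, slots 6,0,5 occupied => index 10.
Table: [677, ∅, ∅, 531, 697, 962, 589, 337, ∅, 306, 974]
Lookup 677: h=6, h2=8, probe 6,3,0 → found at 0.

3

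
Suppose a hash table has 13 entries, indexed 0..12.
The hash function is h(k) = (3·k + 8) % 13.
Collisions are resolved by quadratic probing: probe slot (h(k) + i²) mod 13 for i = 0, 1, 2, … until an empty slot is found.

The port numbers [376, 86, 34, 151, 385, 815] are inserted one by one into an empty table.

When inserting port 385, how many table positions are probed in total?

376: h=5 → slot 5
86: h=6 → slot 6
34: h=6, probe 6,7 → slot 7
151: h=6, probe 6,7,10 → slot 10
385: h=6, probe 6,7,10,2 → slot 2
815: h=9 → slot 9
Table: [—, —, 385, —, —, 376, 86, 34, —, 815, 151, —, —]

4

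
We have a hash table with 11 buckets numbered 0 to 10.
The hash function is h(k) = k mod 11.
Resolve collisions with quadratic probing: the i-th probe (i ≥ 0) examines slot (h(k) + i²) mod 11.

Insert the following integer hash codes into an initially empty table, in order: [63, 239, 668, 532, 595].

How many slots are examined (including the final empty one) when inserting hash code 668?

3

63: h=8 => slot 8
239: h=8, probe 8,9 => slot 9
668: h=8, probe 8,9,1 => slot 1
532: h=4 => slot 4
595: h=1, probe 1,2 => slot 2
Table: [-, 668, 595, -, 532, -, -, -, 63, 239, -]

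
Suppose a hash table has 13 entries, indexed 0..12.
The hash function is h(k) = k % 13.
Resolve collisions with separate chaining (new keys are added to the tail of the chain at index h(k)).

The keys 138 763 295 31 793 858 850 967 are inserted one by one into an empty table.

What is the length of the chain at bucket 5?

3

Insert 138: h=8, bucket 8 empty → new chain.
Insert 763: h=9, bucket 9 empty → new chain.
Insert 295: h=9, bucket 9 nonempty → append to chain.
Insert 31: h=5, bucket 5 empty → new chain.
Insert 793: h=0, bucket 0 empty → new chain.
Insert 858: h=0, bucket 0 nonempty → append to chain.
Insert 850: h=5, bucket 5 nonempty → append to chain.
Insert 967: h=5, bucket 5 nonempty → append to chain.
Final buckets:
0: 793 -> 858
1: ∅
2: ∅
3: ∅
4: ∅
5: 31 -> 850 -> 967
6: ∅
7: ∅
8: 138
9: 763 -> 295
10: ∅
11: ∅
12: ∅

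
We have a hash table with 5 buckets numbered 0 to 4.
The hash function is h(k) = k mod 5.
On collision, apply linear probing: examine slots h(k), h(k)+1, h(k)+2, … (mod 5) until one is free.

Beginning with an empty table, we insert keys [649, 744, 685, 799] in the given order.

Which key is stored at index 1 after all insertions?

685

Insert 649: h=4, slot 4 empty => index 4.
Insert 744: h=4, slot 4 occupied => index 0.
Insert 685: h=0, slot 0 occupied => index 1.
Insert 799: h=4, slots 4,0,1 occupied => index 2.
Table: [744, 685, 799, _, 649]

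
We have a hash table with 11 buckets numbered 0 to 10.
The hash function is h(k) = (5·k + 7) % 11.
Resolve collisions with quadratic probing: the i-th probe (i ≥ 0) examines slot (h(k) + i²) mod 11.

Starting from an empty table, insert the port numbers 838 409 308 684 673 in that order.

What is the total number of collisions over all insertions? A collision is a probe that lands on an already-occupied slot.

7

Insert 838: h=6, slot 6 empty -> index 6.
Insert 409: h=6, slot 6 occupied -> index 7.
Insert 308: h=7, slot 7 occupied -> index 8.
Insert 684: h=6, slots 6,7 occupied -> index 10.
Insert 673: h=6, slots 6,7,10 occupied -> index 4.
Table: [∅, ∅, ∅, ∅, 673, ∅, 838, 409, 308, ∅, 684]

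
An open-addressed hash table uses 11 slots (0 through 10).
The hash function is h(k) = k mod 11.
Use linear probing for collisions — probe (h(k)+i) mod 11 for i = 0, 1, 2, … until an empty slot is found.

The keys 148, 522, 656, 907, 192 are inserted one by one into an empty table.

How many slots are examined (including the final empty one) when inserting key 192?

148 hashes to 5; slot 5 is free => place at 5.
522 hashes to 5; 5 taken => place at 6.
656 hashes to 7; slot 7 is free => place at 7.
907 hashes to 5; 5,6,7 taken => place at 8.
192 hashes to 5; 5,6,7,8 taken => place at 9.
Table: [—, —, —, —, —, 148, 522, 656, 907, 192, —]

5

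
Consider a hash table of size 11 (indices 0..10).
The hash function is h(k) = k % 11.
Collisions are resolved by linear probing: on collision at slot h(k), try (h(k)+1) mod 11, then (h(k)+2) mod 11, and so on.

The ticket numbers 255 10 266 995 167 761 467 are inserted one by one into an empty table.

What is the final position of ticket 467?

7

255 hashes to 2; slot 2 is free -> place at 2.
10 hashes to 10; slot 10 is free -> place at 10.
266 hashes to 2; 2 taken -> place at 3.
995 hashes to 5; slot 5 is free -> place at 5.
167 hashes to 2; 2,3 taken -> place at 4.
761 hashes to 2; 2,3,4,5 taken -> place at 6.
467 hashes to 5; 5,6 taken -> place at 7.
Table: [-, -, 255, 266, 167, 995, 761, 467, -, -, 10]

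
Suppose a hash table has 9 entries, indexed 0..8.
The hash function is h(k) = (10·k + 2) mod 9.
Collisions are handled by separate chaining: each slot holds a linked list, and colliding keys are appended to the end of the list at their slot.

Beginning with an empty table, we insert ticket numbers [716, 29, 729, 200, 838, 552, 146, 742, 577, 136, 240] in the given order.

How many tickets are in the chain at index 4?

3

Insert 716: h=7, bucket 7 empty -> new chain.
Insert 29: h=4, bucket 4 empty -> new chain.
Insert 729: h=2, bucket 2 empty -> new chain.
Insert 200: h=4, bucket 4 nonempty -> append to chain.
Insert 838: h=3, bucket 3 empty -> new chain.
Insert 552: h=5, bucket 5 empty -> new chain.
Insert 146: h=4, bucket 4 nonempty -> append to chain.
Insert 742: h=6, bucket 6 empty -> new chain.
Insert 577: h=3, bucket 3 nonempty -> append to chain.
Insert 136: h=3, bucket 3 nonempty -> append to chain.
Insert 240: h=8, bucket 8 empty -> new chain.
Final buckets:
0: .
1: .
2: 729
3: 838 -> 577 -> 136
4: 29 -> 200 -> 146
5: 552
6: 742
7: 716
8: 240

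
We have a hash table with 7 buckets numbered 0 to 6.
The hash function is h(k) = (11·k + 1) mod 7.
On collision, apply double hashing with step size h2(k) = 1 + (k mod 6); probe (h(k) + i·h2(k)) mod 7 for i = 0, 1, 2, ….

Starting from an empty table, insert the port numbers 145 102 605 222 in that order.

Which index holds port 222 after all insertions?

145 hashes to 0; slot 0 is free => place at 0.
102 hashes to 3; slot 3 is free => place at 3.
605 hashes to 6; slot 6 is free => place at 6.
222 hashes to 0, h2=1; 0 taken => place at 1.
Table: [145, 222, ., 102, ., ., 605]

1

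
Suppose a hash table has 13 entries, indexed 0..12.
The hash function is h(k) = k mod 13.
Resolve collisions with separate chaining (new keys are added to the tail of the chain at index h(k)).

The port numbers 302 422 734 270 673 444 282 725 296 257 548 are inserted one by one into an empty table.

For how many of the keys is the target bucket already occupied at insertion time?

302 → bucket 3
422 → bucket 6
734 → bucket 6 (collision)
270 → bucket 10
673 → bucket 10 (collision)
444 → bucket 2
282 → bucket 9
725 → bucket 10 (collision)
296 → bucket 10 (collision)
257 → bucket 10 (collision)
548 → bucket 2 (collision)
Final buckets:
0: —
1: —
2: 444 -> 548
3: 302
4: —
5: —
6: 422 -> 734
7: —
8: —
9: 282
10: 270 -> 673 -> 725 -> 296 -> 257
11: —
12: —

6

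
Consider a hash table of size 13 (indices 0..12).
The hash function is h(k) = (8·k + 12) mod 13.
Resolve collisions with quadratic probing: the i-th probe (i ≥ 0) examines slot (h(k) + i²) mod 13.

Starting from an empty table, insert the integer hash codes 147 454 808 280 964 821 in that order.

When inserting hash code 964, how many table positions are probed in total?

3

147: h=5 -> slot 5
454: h=4 -> slot 4
808: h=2 -> slot 2
280: h=3 -> slot 3
964: h=2, probe 2,3,6 -> slot 6
821: h=2, probe 2,3,6,11 -> slot 11
Table: [_, _, 808, 280, 454, 147, 964, _, _, _, _, 821, _]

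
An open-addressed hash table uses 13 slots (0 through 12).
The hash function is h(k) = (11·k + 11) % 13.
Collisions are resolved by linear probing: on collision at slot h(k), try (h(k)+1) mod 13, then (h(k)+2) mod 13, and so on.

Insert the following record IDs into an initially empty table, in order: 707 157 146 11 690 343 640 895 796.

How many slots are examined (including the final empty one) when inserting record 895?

707 hashes to 1; slot 1 is free -> place at 1.
157 hashes to 9; slot 9 is free -> place at 9.
146 hashes to 5; slot 5 is free -> place at 5.
11 hashes to 2; slot 2 is free -> place at 2.
690 hashes to 9; 9 taken -> place at 10.
343 hashes to 1; 1,2 taken -> place at 3.
640 hashes to 5; 5 taken -> place at 6.
895 hashes to 2; 2,3 taken -> place at 4.
796 hashes to 5; 5,6 taken -> place at 7.
Table: [-, 707, 11, 343, 895, 146, 640, 796, -, 157, 690, -, -]

3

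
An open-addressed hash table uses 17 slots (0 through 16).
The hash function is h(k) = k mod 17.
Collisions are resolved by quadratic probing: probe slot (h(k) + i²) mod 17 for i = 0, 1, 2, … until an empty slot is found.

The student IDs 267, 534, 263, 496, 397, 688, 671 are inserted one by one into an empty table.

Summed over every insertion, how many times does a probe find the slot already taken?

4

267 hashes to 12; slot 12 is free → place at 12.
534 hashes to 7; slot 7 is free → place at 7.
263 hashes to 8; slot 8 is free → place at 8.
496 hashes to 3; slot 3 is free → place at 3.
397 hashes to 6; slot 6 is free → place at 6.
688 hashes to 8; 8 taken → place at 9.
671 hashes to 8; 8,9,12 taken → place at 0.
Table: [671, ., ., 496, ., ., 397, 534, 263, 688, ., ., 267, ., ., ., .]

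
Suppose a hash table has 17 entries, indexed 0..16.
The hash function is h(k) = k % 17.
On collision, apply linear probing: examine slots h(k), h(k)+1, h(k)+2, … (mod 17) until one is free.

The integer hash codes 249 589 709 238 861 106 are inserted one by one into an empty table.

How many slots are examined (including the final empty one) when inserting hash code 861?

4

Insert 249: h=11, slot 11 empty -> index 11.
Insert 589: h=11, slot 11 occupied -> index 12.
Insert 709: h=12, slot 12 occupied -> index 13.
Insert 238: h=0, slot 0 empty -> index 0.
Insert 861: h=11, slots 11,12,13 occupied -> index 14.
Insert 106: h=4, slot 4 empty -> index 4.
Table: [238, ., ., ., 106, ., ., ., ., ., ., 249, 589, 709, 861, ., .]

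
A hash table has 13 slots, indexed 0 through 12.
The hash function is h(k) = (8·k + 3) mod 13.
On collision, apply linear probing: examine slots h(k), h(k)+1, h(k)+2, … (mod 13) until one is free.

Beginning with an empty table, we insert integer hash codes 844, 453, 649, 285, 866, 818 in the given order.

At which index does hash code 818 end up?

Insert 844: h=8, slot 8 empty => index 8.
Insert 453: h=0, slot 0 empty => index 0.
Insert 649: h=8, slot 8 occupied => index 9.
Insert 285: h=8, slots 8,9 occupied => index 10.
Insert 866: h=2, slot 2 empty => index 2.
Insert 818: h=8, slots 8,9,10 occupied => index 11.
Table: [453, -, 866, -, -, -, -, -, 844, 649, 285, 818, -]

11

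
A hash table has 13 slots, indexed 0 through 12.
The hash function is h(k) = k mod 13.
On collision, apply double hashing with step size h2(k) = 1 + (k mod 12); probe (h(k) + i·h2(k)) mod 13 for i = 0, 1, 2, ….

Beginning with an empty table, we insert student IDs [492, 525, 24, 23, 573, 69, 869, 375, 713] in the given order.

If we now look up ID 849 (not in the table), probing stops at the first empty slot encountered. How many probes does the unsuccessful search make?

4

492: h=11 -> slot 11
525: h=5 -> slot 5
24: h=11, h2=1, probe 11,12 -> slot 12
23: h=10 -> slot 10
573: h=1 -> slot 1
69: h=4 -> slot 4
869: h=11, h2=6, probe 11,4,10,3 -> slot 3
375: h=11, h2=4, probe 11,2 -> slot 2
713: h=11, h2=6, probe 11,4,10,3,9 -> slot 9
Table: [∅, 573, 375, 869, 69, 525, ∅, ∅, ∅, 713, 23, 492, 24]
Lookup 849: h=4, h2=10, probe 4,1,11,8 → slot 8 empty, not found.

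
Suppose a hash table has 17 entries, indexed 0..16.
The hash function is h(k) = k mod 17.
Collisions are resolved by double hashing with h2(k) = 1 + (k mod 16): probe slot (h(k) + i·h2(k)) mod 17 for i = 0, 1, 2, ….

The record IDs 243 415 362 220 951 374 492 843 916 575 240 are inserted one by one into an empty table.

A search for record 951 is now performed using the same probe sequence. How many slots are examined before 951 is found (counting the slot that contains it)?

243 hashes to 5; slot 5 is free → place at 5.
415 hashes to 7; slot 7 is free → place at 7.
362 hashes to 5, h2=11; 5 taken → place at 16.
220 hashes to 16, h2=13; 16 taken → place at 12.
951 hashes to 16, h2=8; 16,7 taken → place at 15.
374 hashes to 0; slot 0 is free → place at 0.
492 hashes to 16, h2=13; 16,12 taken → place at 8.
843 hashes to 10; slot 10 is free → place at 10.
916 hashes to 15, h2=5; 15 taken → place at 3.
575 hashes to 14; slot 14 is free → place at 14.
240 hashes to 2; slot 2 is free → place at 2.
Table: [374, ∅, 240, 916, ∅, 243, ∅, 415, 492, ∅, 843, ∅, 220, ∅, 575, 951, 362]
Lookup 951: h=16, h2=8, probe 16,7,15 → found at 15.

3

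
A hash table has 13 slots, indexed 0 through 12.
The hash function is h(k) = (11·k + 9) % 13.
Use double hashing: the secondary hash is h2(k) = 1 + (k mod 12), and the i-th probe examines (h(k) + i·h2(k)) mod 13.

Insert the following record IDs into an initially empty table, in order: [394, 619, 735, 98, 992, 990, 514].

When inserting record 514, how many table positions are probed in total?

3

Insert 394: h=1, slot 1 empty → index 1.
Insert 619: h=6, slot 6 empty → index 6.
Insert 735: h=8, slot 8 empty → index 8.
Insert 98: h=8, h2=3, slot 8 occupied → index 11.
Insert 992: h=1, h2=9, slot 1 occupied → index 10.
Insert 990: h=5, slot 5 empty → index 5.
Insert 514: h=8, h2=11, slots 8,6 occupied → index 4.
Table: [., 394, ., ., 514, 990, 619, ., 735, ., 992, 98, .]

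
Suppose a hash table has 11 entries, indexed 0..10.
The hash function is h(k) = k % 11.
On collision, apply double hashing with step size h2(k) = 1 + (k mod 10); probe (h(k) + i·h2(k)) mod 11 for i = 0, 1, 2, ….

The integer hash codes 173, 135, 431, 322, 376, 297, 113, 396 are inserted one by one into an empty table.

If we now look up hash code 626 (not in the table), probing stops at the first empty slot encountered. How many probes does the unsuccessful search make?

5

173: h=8 => slot 8
135: h=3 => slot 3
431: h=2 => slot 2
322: h=3, h2=3, probe 3,6 => slot 6
376: h=2, h2=7, probe 2,9 => slot 9
297: h=0 => slot 0
113: h=3, h2=4, probe 3,7 => slot 7
396: h=0, h2=7, probe 0,7,3,10 => slot 10
Table: [297, ., 431, 135, ., ., 322, 113, 173, 376, 396]
Lookup 626: h=10, h2=7, probe 10,6,2,9,5 → slot 5 empty, not found.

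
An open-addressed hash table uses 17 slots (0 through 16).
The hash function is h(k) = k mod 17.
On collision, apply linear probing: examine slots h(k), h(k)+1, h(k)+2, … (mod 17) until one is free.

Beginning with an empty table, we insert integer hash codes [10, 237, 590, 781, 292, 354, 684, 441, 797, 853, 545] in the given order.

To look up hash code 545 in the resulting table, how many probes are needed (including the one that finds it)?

2

10: h=10 => slot 10
237: h=16 => slot 16
590: h=12 => slot 12
781: h=16, probe 16,0 => slot 0
292: h=3 => slot 3
354: h=14 => slot 14
684: h=4 => slot 4
441: h=16, probe 16,0,1 => slot 1
797: h=15 => slot 15
853: h=3, probe 3,4,5 => slot 5
545: h=1, probe 1,2 => slot 2
Table: [781, 441, 545, 292, 684, 853, -, -, -, -, 10, -, 590, -, 354, 797, 237]
Lookup 545: h=1, probe 1,2 → found at 2.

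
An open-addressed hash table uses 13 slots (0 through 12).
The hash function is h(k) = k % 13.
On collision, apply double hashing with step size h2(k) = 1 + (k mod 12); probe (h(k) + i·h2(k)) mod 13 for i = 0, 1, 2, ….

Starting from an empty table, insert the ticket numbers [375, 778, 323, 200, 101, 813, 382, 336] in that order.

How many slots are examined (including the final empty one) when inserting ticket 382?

Insert 375: h=11, slot 11 empty => index 11.
Insert 778: h=11, h2=11, slot 11 occupied => index 9.
Insert 323: h=11, h2=12, slot 11 occupied => index 10.
Insert 200: h=5, slot 5 empty => index 5.
Insert 101: h=10, h2=6, slot 10 occupied => index 3.
Insert 813: h=7, slot 7 empty => index 7.
Insert 382: h=5, h2=11, slots 5,3 occupied => index 1.
Insert 336: h=11, h2=1, slot 11 occupied => index 12.
Table: [—, 382, —, 101, —, 200, —, 813, —, 778, 323, 375, 336]

3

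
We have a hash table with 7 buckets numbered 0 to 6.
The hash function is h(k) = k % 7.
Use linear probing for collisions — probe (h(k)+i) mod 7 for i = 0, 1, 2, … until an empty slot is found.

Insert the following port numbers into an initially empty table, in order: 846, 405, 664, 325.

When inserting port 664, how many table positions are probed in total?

3

Insert 846: h=6, slot 6 empty → index 6.
Insert 405: h=6, slot 6 occupied → index 0.
Insert 664: h=6, slots 6,0 occupied → index 1.
Insert 325: h=3, slot 3 empty → index 3.
Table: [405, 664, ., 325, ., ., 846]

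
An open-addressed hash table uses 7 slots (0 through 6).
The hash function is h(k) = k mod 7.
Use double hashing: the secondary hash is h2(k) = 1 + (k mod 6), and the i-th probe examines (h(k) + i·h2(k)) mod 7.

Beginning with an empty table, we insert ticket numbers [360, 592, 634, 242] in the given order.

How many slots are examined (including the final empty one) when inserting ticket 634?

Insert 360: h=3, slot 3 empty → index 3.
Insert 592: h=4, slot 4 empty → index 4.
Insert 634: h=4, h2=5, slot 4 occupied → index 2.
Insert 242: h=4, h2=3, slot 4 occupied → index 0.
Table: [242, _, 634, 360, 592, _, _]

2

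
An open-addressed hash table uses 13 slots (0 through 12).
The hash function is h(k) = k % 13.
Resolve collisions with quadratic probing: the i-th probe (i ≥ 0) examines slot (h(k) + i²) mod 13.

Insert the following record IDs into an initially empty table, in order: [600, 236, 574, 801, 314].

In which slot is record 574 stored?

600 hashes to 2; slot 2 is free → place at 2.
236 hashes to 2; 2 taken → place at 3.
574 hashes to 2; 2,3 taken → place at 6.
801 hashes to 8; slot 8 is free → place at 8.
314 hashes to 2; 2,3,6 taken → place at 11.
Table: [_, _, 600, 236, _, _, 574, _, 801, _, _, 314, _]

6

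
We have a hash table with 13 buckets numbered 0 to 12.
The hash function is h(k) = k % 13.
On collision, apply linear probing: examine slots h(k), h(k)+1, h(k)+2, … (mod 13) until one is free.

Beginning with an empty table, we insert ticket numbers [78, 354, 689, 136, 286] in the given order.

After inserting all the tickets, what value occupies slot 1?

Insert 78: h=0, slot 0 empty → index 0.
Insert 354: h=3, slot 3 empty → index 3.
Insert 689: h=0, slot 0 occupied → index 1.
Insert 136: h=6, slot 6 empty → index 6.
Insert 286: h=0, slots 0,1 occupied → index 2.
Table: [78, 689, 286, 354, ∅, ∅, 136, ∅, ∅, ∅, ∅, ∅, ∅]

689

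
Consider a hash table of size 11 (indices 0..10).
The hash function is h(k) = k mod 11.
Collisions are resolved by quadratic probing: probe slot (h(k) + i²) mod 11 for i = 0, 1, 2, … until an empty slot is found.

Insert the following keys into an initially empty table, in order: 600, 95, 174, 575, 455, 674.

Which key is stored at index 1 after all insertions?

600 hashes to 6; slot 6 is free => place at 6.
95 hashes to 7; slot 7 is free => place at 7.
174 hashes to 9; slot 9 is free => place at 9.
575 hashes to 3; slot 3 is free => place at 3.
455 hashes to 4; slot 4 is free => place at 4.
674 hashes to 3; 3,4,7 taken => place at 1.
Table: [., 674, ., 575, 455, ., 600, 95, ., 174, .]

674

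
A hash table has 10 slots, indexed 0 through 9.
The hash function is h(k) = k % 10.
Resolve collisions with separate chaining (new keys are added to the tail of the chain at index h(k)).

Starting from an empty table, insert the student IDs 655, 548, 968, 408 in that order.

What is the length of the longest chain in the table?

3

Insert 655: h=5, bucket 5 empty → new chain.
Insert 548: h=8, bucket 8 empty → new chain.
Insert 968: h=8, bucket 8 nonempty → append to chain.
Insert 408: h=8, bucket 8 nonempty → append to chain.
Final buckets:
0: .
1: .
2: .
3: .
4: .
5: 655
6: .
7: .
8: 548 -> 968 -> 408
9: .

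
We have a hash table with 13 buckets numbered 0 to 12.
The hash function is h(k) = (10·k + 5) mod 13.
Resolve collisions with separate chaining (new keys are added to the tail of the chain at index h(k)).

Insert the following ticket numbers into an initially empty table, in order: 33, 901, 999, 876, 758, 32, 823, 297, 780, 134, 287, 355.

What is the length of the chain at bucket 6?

Insert 33: h=10, bucket 10 empty -> new chain.
Insert 901: h=6, bucket 6 empty -> new chain.
Insert 999: h=11, bucket 11 empty -> new chain.
Insert 876: h=3, bucket 3 empty -> new chain.
Insert 758: h=6, bucket 6 nonempty -> append to chain.
Insert 32: h=0, bucket 0 empty -> new chain.
Insert 823: h=6, bucket 6 nonempty -> append to chain.
Insert 297: h=11, bucket 11 nonempty -> append to chain.
Insert 780: h=5, bucket 5 empty -> new chain.
Insert 134: h=6, bucket 6 nonempty -> append to chain.
Insert 287: h=2, bucket 2 empty -> new chain.
Insert 355: h=6, bucket 6 nonempty -> append to chain.
Final buckets:
0: 32
1: -
2: 287
3: 876
4: -
5: 780
6: 901 -> 758 -> 823 -> 134 -> 355
7: -
8: -
9: -
10: 33
11: 999 -> 297
12: -

5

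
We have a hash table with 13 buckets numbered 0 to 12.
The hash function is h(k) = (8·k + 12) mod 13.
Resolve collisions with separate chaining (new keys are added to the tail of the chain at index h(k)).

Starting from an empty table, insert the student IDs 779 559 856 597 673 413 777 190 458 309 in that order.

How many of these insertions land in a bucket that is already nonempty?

Insert 779: h=4, bucket 4 empty → new chain.
Insert 559: h=12, bucket 12 empty → new chain.
Insert 856: h=9, bucket 9 empty → new chain.
Insert 597: h=4, bucket 4 nonempty → append to chain.
Insert 673: h=1, bucket 1 empty → new chain.
Insert 413: h=1, bucket 1 nonempty → append to chain.
Insert 777: h=1, bucket 1 nonempty → append to chain.
Insert 190: h=11, bucket 11 empty → new chain.
Insert 458: h=10, bucket 10 empty → new chain.
Insert 309: h=1, bucket 1 nonempty → append to chain.
Final buckets:
0: -
1: 673 -> 413 -> 777 -> 309
2: -
3: -
4: 779 -> 597
5: -
6: -
7: -
8: -
9: 856
10: 458
11: 190
12: 559

4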